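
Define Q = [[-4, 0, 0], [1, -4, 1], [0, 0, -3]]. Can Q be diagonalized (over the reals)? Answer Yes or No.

No

Characteristic polynomial: p(μ) = μ^3 + 11μ^2 + 40μ + 48 = (μ + 3)(μ + 4)^2.
μ = -4 has algebraic multiplicity 2; rank(Q + 4I) = 2, so geometric multiplicity = 1.
Geometric multiplicity < algebraic multiplicity, so Q is not diagonalizable.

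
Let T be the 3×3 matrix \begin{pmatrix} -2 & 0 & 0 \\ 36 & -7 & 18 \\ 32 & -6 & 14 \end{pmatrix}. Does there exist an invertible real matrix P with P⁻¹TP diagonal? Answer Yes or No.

Characteristic polynomial: p(λ) = λ^3 - 5λ^2 - 4λ + 20 = (λ - 5)(λ - 2)(λ + 2).
All 3 eigenvalues are distinct, so T is diagonalizable.

Yes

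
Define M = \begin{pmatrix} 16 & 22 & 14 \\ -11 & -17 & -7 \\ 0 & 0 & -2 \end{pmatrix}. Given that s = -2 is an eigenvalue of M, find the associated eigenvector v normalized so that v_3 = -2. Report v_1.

M + 2I = [[18, 22, 14], [-11, -15, -7], [0, 0, 0]].
Solving (M + 2I)v = 0 gives the eigenspace spanned by (4, -2, -2).
With v_3 = -2, v = (4, -2, -2), so v_1 = 4.

4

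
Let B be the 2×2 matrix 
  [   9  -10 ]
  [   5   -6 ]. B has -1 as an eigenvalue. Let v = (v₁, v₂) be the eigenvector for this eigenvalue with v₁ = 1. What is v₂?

B + 1I = [[10, -10], [5, -5]].
Solving (B + 1I)v = 0 gives the eigenspace spanned by (1, 1).
With v₁ = 1, v = (1, 1), so v₂ = 1.

1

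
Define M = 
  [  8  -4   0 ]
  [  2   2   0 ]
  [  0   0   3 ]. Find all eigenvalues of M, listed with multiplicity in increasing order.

Characteristic polynomial: p(λ) = λ^3 - 13λ^2 + 54λ - 72 = (λ - 6)(λ - 4)(λ - 3).
Roots (with multiplicity): 3, 4, 6.

3, 4, 6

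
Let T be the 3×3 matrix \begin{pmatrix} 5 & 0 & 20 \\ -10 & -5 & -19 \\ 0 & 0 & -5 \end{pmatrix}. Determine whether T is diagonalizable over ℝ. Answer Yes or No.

No

Characteristic polynomial: p(s) = s^3 + 5s^2 - 25s - 125 = (s - 5)(s + 5)^2.
s = -5 has algebraic multiplicity 2; rank(T + 5I) = 2, so geometric multiplicity = 1.
Geometric multiplicity < algebraic multiplicity, so T is not diagonalizable.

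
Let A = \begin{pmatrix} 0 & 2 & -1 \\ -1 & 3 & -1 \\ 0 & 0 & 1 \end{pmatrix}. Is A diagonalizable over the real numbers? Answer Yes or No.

Yes

Characteristic polynomial: p(r) = r^3 - 4r^2 + 5r - 2 = (r - 2)(r - 1)^2.
r = 1 has algebraic multiplicity 2; rank(A − 1I) = 1, so geometric multiplicity = 2.
Every eigenvalue has geometric = algebraic multiplicity, so A is diagonalizable.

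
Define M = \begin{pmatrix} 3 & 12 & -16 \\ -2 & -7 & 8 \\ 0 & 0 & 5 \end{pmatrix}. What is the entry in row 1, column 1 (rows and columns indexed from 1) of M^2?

Characteristic polynomial: λ^3 - λ^2 - 17λ - 15 = (λ - 5)(λ + 1)(λ + 3), so the eigenvalues are -3, -1, 5.
λ=-3: eigenvector (-2, 1, 0).
λ=-1: eigenvector (3, -1, 0).
λ=5: eigenvector (-2, 1, 1).
P = [[-2, 3, -2], [1, -1, 1], [0, 0, 1]], D = diag(-3, -1, 5), P⁻¹ = [[1, 3, -1], [1, 2, 0], [0, 0, 1]].
M² = P·diag(9, 1, 25)·P⁻¹ = [[-15, -48, -32], [8, 25, 16], [0, 0, 25]].
The requested entry is -15.

-15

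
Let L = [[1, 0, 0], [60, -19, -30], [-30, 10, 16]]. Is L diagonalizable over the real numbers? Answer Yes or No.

Characteristic polynomial: p(t) = t^3 + 2t^2 - 7t + 4 = (t - 1)^2(t + 4).
t = 1 has algebraic multiplicity 2; rank(L − 1I) = 1, so geometric multiplicity = 2.
Every eigenvalue has geometric = algebraic multiplicity, so L is diagonalizable.

Yes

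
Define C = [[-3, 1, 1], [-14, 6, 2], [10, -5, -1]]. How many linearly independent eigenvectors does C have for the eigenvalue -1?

C + 1I = [[-2, 1, 1], [-14, 7, 2], [10, -5, 0]].
This matrix has rank 2, so its null space has dimension 3 − 2 = 1.

1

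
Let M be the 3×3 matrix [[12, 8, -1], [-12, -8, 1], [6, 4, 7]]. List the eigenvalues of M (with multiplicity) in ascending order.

0, 5, 6

Characteristic polynomial: p(s) = s^3 - 11s^2 + 30s = s(s - 6)(s - 5).
Roots (with multiplicity): 0, 5, 6.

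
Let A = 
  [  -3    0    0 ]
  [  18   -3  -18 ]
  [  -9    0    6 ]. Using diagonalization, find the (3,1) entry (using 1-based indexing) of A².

-27

Characteristic polynomial: μ^3 - 27μ - 54 = (μ - 6)(μ + 3)^2, so the eigenvalues are -3, -3, 6.
μ=-3: eigenvector (1, 0, 1).
μ=-3: eigenvector (0, 1, 0).
μ=6: eigenvector (0, -2, 1).
P = [[1, 0, 0], [0, 1, -2], [1, 0, 1]], D = diag(-3, -3, 6), P⁻¹ = [[1, 0, 0], [-2, 1, 2], [-1, 0, 1]].
A² = P·diag(9, 9, 36)·P⁻¹ = [[9, 0, 0], [54, 9, -54], [-27, 0, 36]].
The requested entry is -27.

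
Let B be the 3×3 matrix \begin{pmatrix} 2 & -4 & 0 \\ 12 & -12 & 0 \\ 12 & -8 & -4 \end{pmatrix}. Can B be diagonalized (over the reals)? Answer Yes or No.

Yes

Characteristic polynomial: p(μ) = μ^3 + 14μ^2 + 64μ + 96 = (μ + 4)^2(μ + 6).
μ = -4 has algebraic multiplicity 2; rank(B + 4I) = 1, so geometric multiplicity = 2.
Every eigenvalue has geometric = algebraic multiplicity, so B is diagonalizable.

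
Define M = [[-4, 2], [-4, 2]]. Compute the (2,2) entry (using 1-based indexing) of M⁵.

32

Characteristic polynomial: μ^2 + 2μ = μ(μ + 2), so the eigenvalues are -2, 0.
μ=-2: eigenvector (1, 1).
μ=0: eigenvector (1, 2).
P = [[1, 1], [1, 2]], D = diag(-2, 0), P⁻¹ = [[2, -1], [-1, 1]].
M⁵ = P·diag(-32, 0)·P⁻¹ = [[-64, 32], [-64, 32]].
The requested entry is 32.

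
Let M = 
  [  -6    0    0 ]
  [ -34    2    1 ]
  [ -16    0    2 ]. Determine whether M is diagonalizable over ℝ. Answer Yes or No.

No

Characteristic polynomial: p(λ) = λ^3 + 2λ^2 - 20λ + 24 = (λ - 2)^2(λ + 6).
λ = 2 has algebraic multiplicity 2; rank(M − 2I) = 2, so geometric multiplicity = 1.
Geometric multiplicity < algebraic multiplicity, so M is not diagonalizable.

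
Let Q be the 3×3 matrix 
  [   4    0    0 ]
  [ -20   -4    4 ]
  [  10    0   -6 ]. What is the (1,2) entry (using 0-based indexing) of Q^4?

Characteristic polynomial: μ^3 + 6μ^2 - 16μ - 96 = (μ - 4)(μ + 4)(μ + 6), so the eigenvalues are -6, -4, 4.
μ=4: eigenvector (1, -2, 1).
μ=-4: eigenvector (0, 1, 0).
μ=-6: eigenvector (0, -2, 1).
P = [[1, 0, 0], [-2, 1, -2], [1, 0, 1]], D = diag(4, -4, -6), P⁻¹ = [[1, 0, 0], [0, 1, 2], [-1, 0, 1]].
Q⁴ = P·diag(256, 256, 1296)·P⁻¹ = [[256, 0, 0], [2080, 256, -2080], [-1040, 0, 1296]].
The requested entry is -2080.

-2080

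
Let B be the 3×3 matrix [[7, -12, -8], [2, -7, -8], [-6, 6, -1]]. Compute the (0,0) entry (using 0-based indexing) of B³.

Characteristic polynomial: μ^3 + μ^2 - 25μ - 25 = (μ - 5)(μ + 1)(μ + 5), so the eigenvalues are -5, -1, 5.
μ=-5: eigenvector (1, 1, 0).
μ=-1: eigenvector (2, 2, -1).
μ=5: eigenvector (-2, -1, 1).
P = [[1, 2, -2], [1, 2, -1], [0, -1, 1]], D = diag(-5, -1, 5), P⁻¹ = [[1, 0, 2], [-1, 1, -1], [-1, 1, 0]].
B³ = P·diag(-125, -1, 125)·P⁻¹ = [[127, -252, -248], [2, -127, -248], [-126, 126, -1]].
The requested entry is 127.

127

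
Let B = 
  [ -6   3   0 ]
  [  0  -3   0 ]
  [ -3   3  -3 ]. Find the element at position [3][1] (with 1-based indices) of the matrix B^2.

27

Characteristic polynomial: t^3 + 12t^2 + 45t + 54 = (t + 3)^2(t + 6), so the eigenvalues are -6, -3, -3.
t=-6: eigenvector (1, 0, 1).
t=-3: eigenvector (1, 1, 1).
t=-3: eigenvector (1, 1, 2).
P = [[1, 1, 1], [0, 1, 1], [1, 1, 2]], D = diag(-6, -3, -3), P⁻¹ = [[1, -1, 0], [1, 1, -1], [-1, 0, 1]].
B² = P·diag(36, 9, 9)·P⁻¹ = [[36, -27, 0], [0, 9, 0], [27, -27, 9]].
The requested entry is 27.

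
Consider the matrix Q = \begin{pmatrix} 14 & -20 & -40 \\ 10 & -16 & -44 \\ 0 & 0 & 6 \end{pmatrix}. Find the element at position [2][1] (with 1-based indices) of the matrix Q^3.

280

Characteristic polynomial: t^3 - 4t^2 - 36t + 144 = (t - 6)(t - 4)(t + 6), so the eigenvalues are -6, 4, 6.
t=-6: eigenvector (-1, -1, 0).
t=4: eigenvector (2, 1, 0).
t=6: eigenvector (0, -2, 1).
P = [[-1, 2, 0], [-1, 1, -2], [0, 0, 1]], D = diag(-6, 4, 6), P⁻¹ = [[1, -2, -4], [1, -1, -2], [0, 0, 1]].
Q³ = P·diag(-216, 64, 216)·P⁻¹ = [[344, -560, -1120], [280, -496, -1424], [0, 0, 216]].
The requested entry is 280.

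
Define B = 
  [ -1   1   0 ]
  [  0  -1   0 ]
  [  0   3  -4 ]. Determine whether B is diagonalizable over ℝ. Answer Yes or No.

Characteristic polynomial: p(μ) = μ^3 + 6μ^2 + 9μ + 4 = (μ + 1)^2(μ + 4).
μ = -1 has algebraic multiplicity 2; rank(B + 1I) = 2, so geometric multiplicity = 1.
Geometric multiplicity < algebraic multiplicity, so B is not diagonalizable.

No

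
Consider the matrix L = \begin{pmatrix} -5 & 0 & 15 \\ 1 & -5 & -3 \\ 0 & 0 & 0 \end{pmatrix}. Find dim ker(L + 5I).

1

L + 5I = [[0, 0, 15], [1, 0, -3], [0, 0, 5]].
This matrix has rank 2, so its null space has dimension 3 − 2 = 1.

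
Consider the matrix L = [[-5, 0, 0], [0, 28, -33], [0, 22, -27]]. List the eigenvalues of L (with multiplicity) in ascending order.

-5, -5, 6

Characteristic polynomial: p(μ) = μ^3 + 4μ^2 - 35μ - 150 = (μ - 6)(μ + 5)^2.
Roots (with multiplicity): -5, -5, 6.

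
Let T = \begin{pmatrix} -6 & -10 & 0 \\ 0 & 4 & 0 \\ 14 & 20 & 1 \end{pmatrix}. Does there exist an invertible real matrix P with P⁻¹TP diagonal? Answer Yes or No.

Yes

Characteristic polynomial: p(r) = r^3 + r^2 - 26r + 24 = (r - 4)(r - 1)(r + 6).
All 3 eigenvalues are distinct, so T is diagonalizable.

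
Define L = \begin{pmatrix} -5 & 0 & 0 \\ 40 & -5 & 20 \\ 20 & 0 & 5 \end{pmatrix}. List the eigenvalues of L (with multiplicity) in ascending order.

-5, -5, 5

Characteristic polynomial: p(t) = t^3 + 5t^2 - 25t - 125 = (t - 5)(t + 5)^2.
Roots (with multiplicity): -5, -5, 5.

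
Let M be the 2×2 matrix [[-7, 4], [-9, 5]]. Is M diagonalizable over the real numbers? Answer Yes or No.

Characteristic polynomial: p(s) = s^2 + 2s + 1 = (s + 1)^2.
s = -1 has algebraic multiplicity 2; rank(M + 1I) = 1, so geometric multiplicity = 1.
Geometric multiplicity < algebraic multiplicity, so M is not diagonalizable.

No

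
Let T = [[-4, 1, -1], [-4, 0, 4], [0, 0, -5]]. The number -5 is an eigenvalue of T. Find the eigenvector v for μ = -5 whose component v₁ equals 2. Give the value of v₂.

0

T + 5I = [[1, 1, -1], [-4, 5, 4], [0, 0, 0]].
Solving (T + 5I)v = 0 gives the eigenspace spanned by (2, 0, 2).
With v₁ = 2, v = (2, 0, 2), so v₂ = 0.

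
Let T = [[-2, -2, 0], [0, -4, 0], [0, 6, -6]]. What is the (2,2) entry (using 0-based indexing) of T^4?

Characteristic polynomial: s^3 + 12s^2 + 44s + 48 = (s + 2)(s + 4)(s + 6), so the eigenvalues are -6, -4, -2.
s=-2: eigenvector (1, 0, 0).
s=-4: eigenvector (1, 1, 3).
s=-6: eigenvector (0, 0, 1).
P = [[1, 1, 0], [0, 1, 0], [0, 3, 1]], D = diag(-2, -4, -6), P⁻¹ = [[1, -1, 0], [0, 1, 0], [0, -3, 1]].
T⁴ = P·diag(16, 256, 1296)·P⁻¹ = [[16, 240, 0], [0, 256, 0], [0, -3120, 1296]].
The requested entry is 1296.

1296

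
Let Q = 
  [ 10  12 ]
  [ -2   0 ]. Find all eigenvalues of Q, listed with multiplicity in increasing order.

4, 6

Characteristic polynomial: p(r) = r^2 - 10r + 24 = (r - 6)(r - 4).
Roots (with multiplicity): 4, 6.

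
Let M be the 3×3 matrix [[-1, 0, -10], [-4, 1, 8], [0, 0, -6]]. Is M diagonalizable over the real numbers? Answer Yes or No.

Yes

Characteristic polynomial: p(t) = t^3 + 6t^2 - t - 6 = (t - 1)(t + 1)(t + 6).
All 3 eigenvalues are distinct, so M is diagonalizable.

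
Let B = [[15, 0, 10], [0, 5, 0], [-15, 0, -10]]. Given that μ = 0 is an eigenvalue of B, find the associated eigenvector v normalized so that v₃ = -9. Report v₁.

6

B = [[15, 0, 10], [0, 5, 0], [-15, 0, -10]].
Solving (B)v = 0 gives the eigenspace spanned by (6, 0, -9).
With v₃ = -9, v = (6, 0, -9), so v₁ = 6.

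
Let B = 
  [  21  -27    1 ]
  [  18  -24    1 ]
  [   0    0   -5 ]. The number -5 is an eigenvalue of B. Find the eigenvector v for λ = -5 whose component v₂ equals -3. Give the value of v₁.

B + 5I = [[26, -27, 1], [18, -19, 1], [0, 0, 0]].
Solving (B + 5I)v = 0 gives the eigenspace spanned by (-3, -3, -3).
With v₂ = -3, v = (-3, -3, -3), so v₁ = -3.

-3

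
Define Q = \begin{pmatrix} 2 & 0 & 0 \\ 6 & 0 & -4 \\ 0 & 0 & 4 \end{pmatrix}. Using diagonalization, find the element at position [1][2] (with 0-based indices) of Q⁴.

Characteristic polynomial: μ^3 - 6μ^2 + 8μ = μ(μ - 4)(μ - 2), so the eigenvalues are 0, 2, 4.
μ=2: eigenvector (1, 3, 0).
μ=0: eigenvector (0, 1, 0).
μ=4: eigenvector (0, -1, 1).
P = [[1, 0, 0], [3, 1, -1], [0, 0, 1]], D = diag(2, 0, 4), P⁻¹ = [[1, 0, 0], [-3, 1, 1], [0, 0, 1]].
Q⁴ = P·diag(16, 0, 256)·P⁻¹ = [[16, 0, 0], [48, 0, -256], [0, 0, 256]].
The requested entry is -256.

-256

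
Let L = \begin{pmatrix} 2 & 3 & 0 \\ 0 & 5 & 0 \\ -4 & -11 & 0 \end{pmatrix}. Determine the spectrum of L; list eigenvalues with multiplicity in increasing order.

Characteristic polynomial: p(s) = s^3 - 7s^2 + 10s = s(s - 5)(s - 2).
Roots (with multiplicity): 0, 2, 5.

0, 2, 5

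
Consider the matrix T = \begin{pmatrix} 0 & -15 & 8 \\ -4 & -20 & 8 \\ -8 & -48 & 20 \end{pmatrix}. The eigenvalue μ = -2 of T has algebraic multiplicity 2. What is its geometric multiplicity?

T + 2I = [[2, -15, 8], [-4, -18, 8], [-8, -48, 22]].
This matrix has rank 2, so its null space has dimension 3 − 2 = 1.

1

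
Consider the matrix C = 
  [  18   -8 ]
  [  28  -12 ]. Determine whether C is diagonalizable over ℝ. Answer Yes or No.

Characteristic polynomial: p(t) = t^2 - 6t + 8 = (t - 4)(t - 2).
All 2 eigenvalues are distinct, so C is diagonalizable.

Yes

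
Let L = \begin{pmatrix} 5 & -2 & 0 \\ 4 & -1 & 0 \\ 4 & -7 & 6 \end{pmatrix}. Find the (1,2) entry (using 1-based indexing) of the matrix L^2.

Characteristic polynomial: t^3 - 10t^2 + 27t - 18 = (t - 6)(t - 3)(t - 1), so the eigenvalues are 1, 3, 6.
t=3: eigenvector (1, 1, 1).
t=1: eigenvector (1, 2, 2).
t=6: eigenvector (0, 0, 1).
P = [[1, 1, 0], [1, 2, 0], [1, 2, 1]], D = diag(3, 1, 6), P⁻¹ = [[2, -1, 0], [-1, 1, 0], [0, -1, 1]].
L² = P·diag(9, 1, 36)·P⁻¹ = [[17, -8, 0], [16, -7, 0], [16, -43, 36]].
The requested entry is -8.

-8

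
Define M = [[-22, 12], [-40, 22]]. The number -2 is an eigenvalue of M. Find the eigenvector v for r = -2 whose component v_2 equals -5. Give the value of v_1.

M + 2I = [[-20, 12], [-40, 24]].
Solving (M + 2I)v = 0 gives the eigenspace spanned by (-3, -5).
With v_2 = -5, v = (-3, -5), so v_1 = -3.

-3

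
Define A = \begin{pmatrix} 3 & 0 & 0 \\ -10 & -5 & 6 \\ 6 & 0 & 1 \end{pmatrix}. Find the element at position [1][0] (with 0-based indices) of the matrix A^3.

-226

Characteristic polynomial: μ^3 + μ^2 - 17μ + 15 = (μ - 3)(μ - 1)(μ + 5), so the eigenvalues are -5, 1, 3.
μ=3: eigenvector (1, 1, 3).
μ=-5: eigenvector (0, 1, 0).
μ=1: eigenvector (0, 1, 1).
P = [[1, 0, 0], [1, 1, 1], [3, 0, 1]], D = diag(3, -5, 1), P⁻¹ = [[1, 0, 0], [2, 1, -1], [-3, 0, 1]].
A³ = P·diag(27, -125, 1)·P⁻¹ = [[27, 0, 0], [-226, -125, 126], [78, 0, 1]].
The requested entry is -226.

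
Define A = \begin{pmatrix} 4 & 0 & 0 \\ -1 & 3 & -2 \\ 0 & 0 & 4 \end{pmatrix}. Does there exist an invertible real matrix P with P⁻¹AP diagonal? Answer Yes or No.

Characteristic polynomial: p(μ) = μ^3 - 11μ^2 + 40μ - 48 = (μ - 4)^2(μ - 3).
μ = 4 has algebraic multiplicity 2; rank(A − 4I) = 1, so geometric multiplicity = 2.
Every eigenvalue has geometric = algebraic multiplicity, so A is diagonalizable.

Yes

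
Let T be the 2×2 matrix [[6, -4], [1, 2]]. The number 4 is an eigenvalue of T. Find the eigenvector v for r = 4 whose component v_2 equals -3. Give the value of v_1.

-6

T − 4I = [[2, -4], [1, -2]].
Solving (T − 4I)v = 0 gives the eigenspace spanned by (-6, -3).
With v_2 = -3, v = (-6, -3), so v_1 = -6.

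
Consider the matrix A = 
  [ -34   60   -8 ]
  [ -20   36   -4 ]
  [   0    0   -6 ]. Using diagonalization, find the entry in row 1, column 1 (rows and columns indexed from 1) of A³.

-904

Characteristic polynomial: s^3 + 4s^2 - 36s - 144 = (s - 6)(s + 4)(s + 6), so the eigenvalues are -6, -4, 6.
s=6: eigenvector (-3, -2, 0).
s=-4: eigenvector (2, 1, 0).
s=-6: eigenvector (4, 2, 1).
P = [[-3, 2, 4], [-2, 1, 2], [0, 0, 1]], D = diag(6, -4, -6), P⁻¹ = [[1, -2, 0], [2, -3, -2], [0, 0, 1]].
A³ = P·diag(216, -64, -216)·P⁻¹ = [[-904, 1680, -608], [-560, 1056, -304], [0, 0, -216]].
The requested entry is -904.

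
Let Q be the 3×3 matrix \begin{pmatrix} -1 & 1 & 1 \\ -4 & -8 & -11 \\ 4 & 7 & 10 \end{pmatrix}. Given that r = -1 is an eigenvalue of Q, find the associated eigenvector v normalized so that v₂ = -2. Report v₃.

Q + 1I = [[0, 1, 1], [-4, -7, -11], [4, 7, 11]].
Solving (Q + 1I)v = 0 gives the eigenspace spanned by (-2, -2, 2).
With v₂ = -2, v = (-2, -2, 2), so v₃ = 2.

2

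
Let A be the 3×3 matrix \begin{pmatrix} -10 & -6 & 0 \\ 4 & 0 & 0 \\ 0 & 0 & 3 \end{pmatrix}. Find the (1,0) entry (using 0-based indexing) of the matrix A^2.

-40

Characteristic polynomial: t^3 + 7t^2 - 6t - 72 = (t - 3)(t + 4)(t + 6), so the eigenvalues are -6, -4, 3.
t=-6: eigenvector (3, -2, 0).
t=3: eigenvector (0, 0, 1).
t=-4: eigenvector (-1, 1, 0).
P = [[3, 0, -1], [-2, 0, 1], [0, 1, 0]], D = diag(-6, 3, -4), P⁻¹ = [[1, 1, 0], [0, 0, 1], [2, 3, 0]].
A² = P·diag(36, 9, 16)·P⁻¹ = [[76, 60, 0], [-40, -24, 0], [0, 0, 9]].
The requested entry is -40.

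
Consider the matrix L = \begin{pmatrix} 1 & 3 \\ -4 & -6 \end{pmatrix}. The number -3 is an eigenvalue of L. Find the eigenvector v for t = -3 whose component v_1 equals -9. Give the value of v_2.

L + 3I = [[4, 3], [-4, -3]].
Solving (L + 3I)v = 0 gives the eigenspace spanned by (-9, 12).
With v_1 = -9, v = (-9, 12), so v_2 = 12.

12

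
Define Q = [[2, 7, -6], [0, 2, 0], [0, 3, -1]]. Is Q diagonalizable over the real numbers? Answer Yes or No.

Characteristic polynomial: p(λ) = λ^3 - 3λ^2 + 4 = (λ - 2)^2(λ + 1).
λ = 2 has algebraic multiplicity 2; rank(Q − 2I) = 2, so geometric multiplicity = 1.
Geometric multiplicity < algebraic multiplicity, so Q is not diagonalizable.

No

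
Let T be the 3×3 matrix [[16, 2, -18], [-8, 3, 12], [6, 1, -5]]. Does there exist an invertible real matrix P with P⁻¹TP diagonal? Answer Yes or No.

No

Characteristic polynomial: p(s) = s^3 - 14s^2 + 65s - 100 = (s - 5)^2(s - 4).
s = 5 has algebraic multiplicity 2; rank(T − 5I) = 2, so geometric multiplicity = 1.
Geometric multiplicity < algebraic multiplicity, so T is not diagonalizable.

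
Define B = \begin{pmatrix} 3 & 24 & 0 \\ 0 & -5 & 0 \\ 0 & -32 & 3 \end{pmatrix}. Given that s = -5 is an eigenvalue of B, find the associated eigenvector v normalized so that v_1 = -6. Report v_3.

B + 5I = [[8, 24, 0], [0, 0, 0], [0, -32, 8]].
Solving (B + 5I)v = 0 gives the eigenspace spanned by (-6, 2, 8).
With v_1 = -6, v = (-6, 2, 8), so v_3 = 8.

8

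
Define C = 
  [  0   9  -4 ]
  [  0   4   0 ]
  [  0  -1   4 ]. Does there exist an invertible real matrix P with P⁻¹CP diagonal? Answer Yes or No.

No

Characteristic polynomial: p(s) = s^3 - 8s^2 + 16s = s(s - 4)^2.
s = 4 has algebraic multiplicity 2; rank(C − 4I) = 2, so geometric multiplicity = 1.
Geometric multiplicity < algebraic multiplicity, so C is not diagonalizable.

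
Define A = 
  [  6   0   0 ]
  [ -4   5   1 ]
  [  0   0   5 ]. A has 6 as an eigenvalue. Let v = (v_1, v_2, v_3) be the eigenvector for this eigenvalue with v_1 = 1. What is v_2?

A − 6I = [[0, 0, 0], [-4, -1, 1], [0, 0, -1]].
Solving (A − 6I)v = 0 gives the eigenspace spanned by (1, -4, 0).
With v_1 = 1, v = (1, -4, 0), so v_2 = -4.

-4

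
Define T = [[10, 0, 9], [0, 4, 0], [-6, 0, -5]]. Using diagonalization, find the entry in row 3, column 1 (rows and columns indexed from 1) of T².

Characteristic polynomial: μ^3 - 9μ^2 + 24μ - 16 = (μ - 4)^2(μ - 1), so the eigenvalues are 1, 4, 4.
μ=4: eigenvector (3, 0, -2).
μ=4: eigenvector (0, 1, 0).
μ=1: eigenvector (-1, 0, 1).
P = [[3, 0, -1], [0, 1, 0], [-2, 0, 1]], D = diag(4, 4, 1), P⁻¹ = [[1, 0, 1], [0, 1, 0], [2, 0, 3]].
T² = P·diag(16, 16, 1)·P⁻¹ = [[46, 0, 45], [0, 16, 0], [-30, 0, -29]].
The requested entry is -30.

-30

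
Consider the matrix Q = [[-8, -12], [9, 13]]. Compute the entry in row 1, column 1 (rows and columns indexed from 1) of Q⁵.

Characteristic polynomial: λ^2 - 5λ + 4 = (λ - 4)(λ - 1), so the eigenvalues are 1, 4.
λ=4: eigenvector (-1, 1).
λ=1: eigenvector (4, -3).
P = [[-1, 4], [1, -3]], D = diag(4, 1), P⁻¹ = [[3, 4], [1, 1]].
Q⁵ = P·diag(1024, 1)·P⁻¹ = [[-3068, -4092], [3069, 4093]].
The requested entry is -3068.

-3068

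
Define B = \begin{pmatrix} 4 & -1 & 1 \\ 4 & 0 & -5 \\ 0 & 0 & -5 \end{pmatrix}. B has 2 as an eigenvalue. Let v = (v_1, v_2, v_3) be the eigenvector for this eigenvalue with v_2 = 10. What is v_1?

5

B − 2I = [[2, -1, 1], [4, -2, -5], [0, 0, -7]].
Solving (B − 2I)v = 0 gives the eigenspace spanned by (5, 10, 0).
With v_2 = 10, v = (5, 10, 0), so v_1 = 5.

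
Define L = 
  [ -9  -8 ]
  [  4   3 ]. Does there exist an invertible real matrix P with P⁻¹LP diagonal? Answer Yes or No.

Characteristic polynomial: p(r) = r^2 + 6r + 5 = (r + 1)(r + 5).
All 2 eigenvalues are distinct, so L is diagonalizable.

Yes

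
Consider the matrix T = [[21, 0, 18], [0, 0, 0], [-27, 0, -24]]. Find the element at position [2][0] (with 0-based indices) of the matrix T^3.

-729

Characteristic polynomial: λ^3 + 3λ^2 - 18λ = λ(λ - 3)(λ + 6), so the eigenvalues are -6, 0, 3.
λ=3: eigenvector (1, 0, -1).
λ=0: eigenvector (0, 1, 0).
λ=-6: eigenvector (-2, 0, 3).
P = [[1, 0, -2], [0, 1, 0], [-1, 0, 3]], D = diag(3, 0, -6), P⁻¹ = [[3, 0, 2], [0, 1, 0], [1, 0, 1]].
T³ = P·diag(27, 0, -216)·P⁻¹ = [[513, 0, 486], [0, 0, 0], [-729, 0, -702]].
The requested entry is -729.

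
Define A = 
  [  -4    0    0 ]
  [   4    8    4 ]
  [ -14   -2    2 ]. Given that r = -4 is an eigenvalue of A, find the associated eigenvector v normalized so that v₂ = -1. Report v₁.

1

A + 4I = [[0, 0, 0], [4, 12, 4], [-14, -2, 6]].
Solving (A + 4I)v = 0 gives the eigenspace spanned by (1, -1, 2).
With v₂ = -1, v = (1, -1, 2), so v₁ = 1.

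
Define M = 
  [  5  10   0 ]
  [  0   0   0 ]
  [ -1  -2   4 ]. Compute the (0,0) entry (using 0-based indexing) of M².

Characteristic polynomial: s^3 - 9s^2 + 20s = s(s - 5)(s - 4), so the eigenvalues are 0, 4, 5.
s=5: eigenvector (1, 0, -1).
s=0: eigenvector (-2, 1, 0).
s=4: eigenvector (0, 0, 1).
P = [[1, -2, 0], [0, 1, 0], [-1, 0, 1]], D = diag(5, 0, 4), P⁻¹ = [[1, 2, 0], [0, 1, 0], [1, 2, 1]].
M² = P·diag(25, 0, 16)·P⁻¹ = [[25, 50, 0], [0, 0, 0], [-9, -18, 16]].
The requested entry is 25.

25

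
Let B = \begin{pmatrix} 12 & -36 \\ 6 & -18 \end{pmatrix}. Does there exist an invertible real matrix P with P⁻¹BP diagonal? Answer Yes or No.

Yes

Characteristic polynomial: p(μ) = μ^2 + 6μ = μ(μ + 6).
All 2 eigenvalues are distinct, so B is diagonalizable.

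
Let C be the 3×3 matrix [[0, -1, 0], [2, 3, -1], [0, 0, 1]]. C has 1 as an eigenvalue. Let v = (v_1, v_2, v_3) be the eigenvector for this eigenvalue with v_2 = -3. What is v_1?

3

C − 1I = [[-1, -1, 0], [2, 2, -1], [0, 0, 0]].
Solving (C − 1I)v = 0 gives the eigenspace spanned by (3, -3, 0).
With v_2 = -3, v = (3, -3, 0), so v_1 = 3.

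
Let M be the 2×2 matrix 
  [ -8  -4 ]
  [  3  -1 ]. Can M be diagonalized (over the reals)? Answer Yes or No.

Yes

Characteristic polynomial: p(s) = s^2 + 9s + 20 = (s + 4)(s + 5).
All 2 eigenvalues are distinct, so M is diagonalizable.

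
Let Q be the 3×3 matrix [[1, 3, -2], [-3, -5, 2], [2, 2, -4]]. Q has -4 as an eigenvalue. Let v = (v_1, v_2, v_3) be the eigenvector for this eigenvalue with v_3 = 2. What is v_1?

Q + 4I = [[5, 3, -2], [-3, -1, 2], [2, 2, 0]].
Solving (Q + 4I)v = 0 gives the eigenspace spanned by (2, -2, 2).
With v_3 = 2, v = (2, -2, 2), so v_1 = 2.

2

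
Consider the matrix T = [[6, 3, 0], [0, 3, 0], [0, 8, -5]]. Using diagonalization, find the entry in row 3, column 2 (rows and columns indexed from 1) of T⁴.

-544

Characteristic polynomial: μ^3 - 4μ^2 - 27μ + 90 = (μ - 6)(μ - 3)(μ + 5), so the eigenvalues are -5, 3, 6.
μ=6: eigenvector (1, 0, 0).
μ=3: eigenvector (-1, 1, 1).
μ=-5: eigenvector (0, 0, 1).
P = [[1, -1, 0], [0, 1, 0], [0, 1, 1]], D = diag(6, 3, -5), P⁻¹ = [[1, 1, 0], [0, 1, 0], [0, -1, 1]].
T⁴ = P·diag(1296, 81, 625)·P⁻¹ = [[1296, 1215, 0], [0, 81, 0], [0, -544, 625]].
The requested entry is -544.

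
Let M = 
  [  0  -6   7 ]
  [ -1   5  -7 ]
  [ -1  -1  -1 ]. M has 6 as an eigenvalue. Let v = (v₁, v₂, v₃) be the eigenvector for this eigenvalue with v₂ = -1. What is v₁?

M − 6I = [[-6, -6, 7], [-1, -1, -7], [-1, -1, -7]].
Solving (M − 6I)v = 0 gives the eigenspace spanned by (1, -1, 0).
With v₂ = -1, v = (1, -1, 0), so v₁ = 1.

1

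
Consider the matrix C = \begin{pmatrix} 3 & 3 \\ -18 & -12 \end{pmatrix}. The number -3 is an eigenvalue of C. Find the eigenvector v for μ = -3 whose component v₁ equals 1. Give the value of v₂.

C + 3I = [[6, 3], [-18, -9]].
Solving (C + 3I)v = 0 gives the eigenspace spanned by (1, -2).
With v₁ = 1, v = (1, -2), so v₂ = -2.

-2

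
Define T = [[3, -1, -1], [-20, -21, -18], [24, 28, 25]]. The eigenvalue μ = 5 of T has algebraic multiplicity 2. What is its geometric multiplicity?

T − 5I = [[-2, -1, -1], [-20, -26, -18], [24, 28, 20]].
This matrix has rank 2, so its null space has dimension 3 − 2 = 1.

1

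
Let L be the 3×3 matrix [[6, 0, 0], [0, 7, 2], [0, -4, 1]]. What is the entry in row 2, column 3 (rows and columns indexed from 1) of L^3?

Characteristic polynomial: r^3 - 14r^2 + 63r - 90 = (r - 6)(r - 5)(r - 3), so the eigenvalues are 3, 5, 6.
r=6: eigenvector (1, 0, 0).
r=5: eigenvector (0, 1, -1).
r=3: eigenvector (0, -1, 2).
P = [[1, 0, 0], [0, 1, -1], [0, -1, 2]], D = diag(6, 5, 3), P⁻¹ = [[1, 0, 0], [0, 2, 1], [0, 1, 1]].
L³ = P·diag(216, 125, 27)·P⁻¹ = [[216, 0, 0], [0, 223, 98], [0, -196, -71]].
The requested entry is 98.

98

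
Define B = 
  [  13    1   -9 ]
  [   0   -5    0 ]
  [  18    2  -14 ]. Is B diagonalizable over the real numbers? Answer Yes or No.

No

Characteristic polynomial: p(λ) = λ^3 + 6λ^2 - 15λ - 100 = (λ - 4)(λ + 5)^2.
λ = -5 has algebraic multiplicity 2; rank(B + 5I) = 2, so geometric multiplicity = 1.
Geometric multiplicity < algebraic multiplicity, so B is not diagonalizable.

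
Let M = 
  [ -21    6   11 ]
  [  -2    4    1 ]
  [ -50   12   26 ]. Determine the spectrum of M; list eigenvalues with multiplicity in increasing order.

1, 4, 4

Characteristic polynomial: p(s) = s^3 - 9s^2 + 24s - 16 = (s - 4)^2(s - 1).
Roots (with multiplicity): 1, 4, 4.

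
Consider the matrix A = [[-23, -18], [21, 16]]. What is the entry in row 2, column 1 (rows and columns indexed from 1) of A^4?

Characteristic polynomial: μ^2 + 7μ + 10 = (μ + 2)(μ + 5), so the eigenvalues are -5, -2.
μ=-5: eigenvector (1, -1).
μ=-2: eigenvector (-6, 7).
P = [[1, -6], [-1, 7]], D = diag(-5, -2), P⁻¹ = [[7, 6], [1, 1]].
A⁴ = P·diag(625, 16)·P⁻¹ = [[4279, 3654], [-4263, -3638]].
The requested entry is -4263.

-4263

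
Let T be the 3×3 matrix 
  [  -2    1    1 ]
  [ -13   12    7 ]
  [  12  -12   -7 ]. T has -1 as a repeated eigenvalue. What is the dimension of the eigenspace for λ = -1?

1

T + 1I = [[-1, 1, 1], [-13, 13, 7], [12, -12, -6]].
This matrix has rank 2, so its null space has dimension 3 − 2 = 1.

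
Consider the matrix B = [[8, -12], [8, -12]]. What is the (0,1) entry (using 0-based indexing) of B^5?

Characteristic polynomial: r^2 + 4r = r(r + 4), so the eigenvalues are -4, 0.
r=0: eigenvector (3, 2).
r=-4: eigenvector (1, 1).
P = [[3, 1], [2, 1]], D = diag(0, -4), P⁻¹ = [[1, -1], [-2, 3]].
B⁵ = P·diag(0, -1024)·P⁻¹ = [[2048, -3072], [2048, -3072]].
The requested entry is -3072.

-3072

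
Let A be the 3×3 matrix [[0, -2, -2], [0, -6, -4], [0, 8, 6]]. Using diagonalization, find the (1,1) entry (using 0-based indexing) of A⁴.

Characteristic polynomial: λ^3 - 4λ = λ(λ - 2)(λ + 2), so the eigenvalues are -2, 0, 2.
λ=0: eigenvector (1, 0, 0).
λ=2: eigenvector (1, 1, -2).
λ=-2: eigenvector (0, 1, -1).
P = [[1, 1, 0], [0, 1, 1], [0, -2, -1]], D = diag(0, 2, -2), P⁻¹ = [[1, 1, 1], [0, -1, -1], [0, 2, 1]].
A⁴ = P·diag(0, 16, 16)·P⁻¹ = [[0, -16, -16], [0, 16, 0], [0, 0, 16]].
The requested entry is 16.

16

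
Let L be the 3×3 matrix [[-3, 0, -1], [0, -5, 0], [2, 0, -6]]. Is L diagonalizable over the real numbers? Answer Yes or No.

Yes

Characteristic polynomial: p(s) = s^3 + 14s^2 + 65s + 100 = (s + 4)(s + 5)^2.
s = -5 has algebraic multiplicity 2; rank(L + 5I) = 1, so geometric multiplicity = 2.
Every eigenvalue has geometric = algebraic multiplicity, so L is diagonalizable.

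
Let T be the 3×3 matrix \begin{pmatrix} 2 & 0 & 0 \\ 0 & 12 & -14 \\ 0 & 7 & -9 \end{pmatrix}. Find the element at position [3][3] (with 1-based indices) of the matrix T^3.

Characteristic polynomial: λ^3 - 5λ^2 - 4λ + 20 = (λ - 5)(λ - 2)(λ + 2), so the eigenvalues are -2, 2, 5.
λ=2: eigenvector (1, 0, 0).
λ=5: eigenvector (0, 2, 1).
λ=-2: eigenvector (0, 1, 1).
P = [[1, 0, 0], [0, 2, 1], [0, 1, 1]], D = diag(2, 5, -2), P⁻¹ = [[1, 0, 0], [0, 1, -1], [0, -1, 2]].
T³ = P·diag(8, 125, -8)·P⁻¹ = [[8, 0, 0], [0, 258, -266], [0, 133, -141]].
The requested entry is -141.

-141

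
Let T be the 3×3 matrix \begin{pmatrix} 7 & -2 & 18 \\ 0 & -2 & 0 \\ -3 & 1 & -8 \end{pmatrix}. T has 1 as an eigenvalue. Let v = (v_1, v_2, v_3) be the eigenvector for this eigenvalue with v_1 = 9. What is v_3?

T − 1I = [[6, -2, 18], [0, -3, 0], [-3, 1, -9]].
Solving (T − 1I)v = 0 gives the eigenspace spanned by (9, 0, -3).
With v_1 = 9, v = (9, 0, -3), so v_3 = -3.

-3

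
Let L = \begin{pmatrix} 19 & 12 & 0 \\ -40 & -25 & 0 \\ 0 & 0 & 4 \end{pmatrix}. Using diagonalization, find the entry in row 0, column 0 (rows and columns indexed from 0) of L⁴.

-3119

Characteristic polynomial: r^3 + 2r^2 - 19r - 20 = (r - 4)(r + 1)(r + 5), so the eigenvalues are -5, -1, 4.
r=-5: eigenvector (1, -2, 0).
r=-1: eigenvector (3, -5, 0).
r=4: eigenvector (0, 0, 1).
P = [[1, 3, 0], [-2, -5, 0], [0, 0, 1]], D = diag(-5, -1, 4), P⁻¹ = [[-5, -3, 0], [2, 1, 0], [0, 0, 1]].
L⁴ = P·diag(625, 1, 256)·P⁻¹ = [[-3119, -1872, 0], [6240, 3745, 0], [0, 0, 256]].
The requested entry is -3119.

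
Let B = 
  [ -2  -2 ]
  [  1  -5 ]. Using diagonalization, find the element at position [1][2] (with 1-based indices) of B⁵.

-1562

Characteristic polynomial: μ^2 + 7μ + 12 = (μ + 3)(μ + 4), so the eigenvalues are -4, -3.
μ=-4: eigenvector (-1, -1).
μ=-3: eigenvector (2, 1).
P = [[-1, 2], [-1, 1]], D = diag(-4, -3), P⁻¹ = [[1, -2], [1, -1]].
B⁵ = P·diag(-1024, -243)·P⁻¹ = [[538, -1562], [781, -1805]].
The requested entry is -1562.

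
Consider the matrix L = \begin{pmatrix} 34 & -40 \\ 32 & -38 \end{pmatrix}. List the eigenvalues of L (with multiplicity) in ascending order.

Characteristic polynomial: p(r) = r^2 + 4r - 12 = (r - 2)(r + 6).
Roots (with multiplicity): -6, 2.

-6, 2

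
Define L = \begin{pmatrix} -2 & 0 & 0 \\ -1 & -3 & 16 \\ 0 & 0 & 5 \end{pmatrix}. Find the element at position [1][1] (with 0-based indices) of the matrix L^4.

Characteristic polynomial: s^3 - 19s - 30 = (s - 5)(s + 2)(s + 3), so the eigenvalues are -3, -2, 5.
s=-2: eigenvector (1, -1, 0).
s=5: eigenvector (0, 2, 1).
s=-3: eigenvector (0, 1, 0).
P = [[1, 0, 0], [-1, 2, 1], [0, 1, 0]], D = diag(-2, 5, -3), P⁻¹ = [[1, 0, 0], [0, 0, 1], [1, 1, -2]].
L⁴ = P·diag(16, 625, 81)·P⁻¹ = [[16, 0, 0], [65, 81, 1088], [0, 0, 625]].
The requested entry is 81.

81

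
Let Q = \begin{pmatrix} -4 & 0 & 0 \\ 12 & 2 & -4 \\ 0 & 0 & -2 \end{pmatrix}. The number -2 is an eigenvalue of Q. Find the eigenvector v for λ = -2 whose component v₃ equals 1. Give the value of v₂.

Q + 2I = [[-2, 0, 0], [12, 4, -4], [0, 0, 0]].
Solving (Q + 2I)v = 0 gives the eigenspace spanned by (0, 1, 1).
With v₃ = 1, v = (0, 1, 1), so v₂ = 1.

1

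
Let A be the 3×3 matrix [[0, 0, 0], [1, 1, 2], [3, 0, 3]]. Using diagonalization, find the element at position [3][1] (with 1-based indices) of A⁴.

81

Characteristic polynomial: λ^3 - 4λ^2 + 3λ = λ(λ - 3)(λ - 1), so the eigenvalues are 0, 1, 3.
λ=0: eigenvector (1, 1, -1).
λ=1: eigenvector (0, 1, 0).
λ=3: eigenvector (0, 1, 1).
P = [[1, 0, 0], [1, 1, 1], [-1, 0, 1]], D = diag(0, 1, 3), P⁻¹ = [[1, 0, 0], [-2, 1, -1], [1, 0, 1]].
A⁴ = P·diag(0, 1, 81)·P⁻¹ = [[0, 0, 0], [79, 1, 80], [81, 0, 81]].
The requested entry is 81.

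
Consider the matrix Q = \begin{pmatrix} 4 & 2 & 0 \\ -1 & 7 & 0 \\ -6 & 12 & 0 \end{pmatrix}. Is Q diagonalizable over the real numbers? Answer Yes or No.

Characteristic polynomial: p(μ) = μ^3 - 11μ^2 + 30μ = μ(μ - 6)(μ - 5).
All 3 eigenvalues are distinct, so Q is diagonalizable.

Yes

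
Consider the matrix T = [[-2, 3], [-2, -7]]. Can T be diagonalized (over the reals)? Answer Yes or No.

Yes

Characteristic polynomial: p(μ) = μ^2 + 9μ + 20 = (μ + 4)(μ + 5).
All 2 eigenvalues are distinct, so T is diagonalizable.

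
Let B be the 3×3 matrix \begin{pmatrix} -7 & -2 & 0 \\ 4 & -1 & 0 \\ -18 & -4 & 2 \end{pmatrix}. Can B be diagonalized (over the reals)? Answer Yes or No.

Characteristic polynomial: p(r) = r^3 + 6r^2 - r - 30 = (r - 2)(r + 3)(r + 5).
All 3 eigenvalues are distinct, so B is diagonalizable.

Yes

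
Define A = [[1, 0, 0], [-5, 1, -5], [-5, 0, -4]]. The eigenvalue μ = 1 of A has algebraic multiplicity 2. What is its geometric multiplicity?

A − 1I = [[0, 0, 0], [-5, 0, -5], [-5, 0, -5]].
This matrix has rank 1, so its null space has dimension 3 − 1 = 2.

2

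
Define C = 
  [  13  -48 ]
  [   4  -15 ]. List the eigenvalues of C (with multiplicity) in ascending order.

-3, 1

Characteristic polynomial: p(λ) = λ^2 + 2λ - 3 = (λ - 1)(λ + 3).
Roots (with multiplicity): -3, 1.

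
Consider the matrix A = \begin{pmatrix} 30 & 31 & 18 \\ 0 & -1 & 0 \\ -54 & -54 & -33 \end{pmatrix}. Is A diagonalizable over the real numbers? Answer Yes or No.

Yes

Characteristic polynomial: p(λ) = λ^3 + 4λ^2 - 15λ - 18 = (λ - 3)(λ + 1)(λ + 6).
All 3 eigenvalues are distinct, so A is diagonalizable.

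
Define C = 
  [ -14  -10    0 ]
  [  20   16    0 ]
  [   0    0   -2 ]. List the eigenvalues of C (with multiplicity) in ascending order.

Characteristic polynomial: p(μ) = μ^3 - 28μ - 48 = (μ - 6)(μ + 2)(μ + 4).
Roots (with multiplicity): -4, -2, 6.

-4, -2, 6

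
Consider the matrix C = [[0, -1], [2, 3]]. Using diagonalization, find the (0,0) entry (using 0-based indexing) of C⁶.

-62

Characteristic polynomial: r^2 - 3r + 2 = (r - 2)(r - 1), so the eigenvalues are 1, 2.
r=1: eigenvector (-1, 1).
r=2: eigenvector (1, -2).
P = [[-1, 1], [1, -2]], D = diag(1, 2), P⁻¹ = [[-2, -1], [-1, -1]].
C⁶ = P·diag(1, 64)·P⁻¹ = [[-62, -63], [126, 127]].
The requested entry is -62.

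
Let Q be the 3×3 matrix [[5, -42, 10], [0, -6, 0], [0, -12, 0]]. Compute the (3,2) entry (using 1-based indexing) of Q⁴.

2592

Characteristic polynomial: t^3 + t^2 - 30t = t(t - 5)(t + 6), so the eigenvalues are -6, 0, 5.
t=5: eigenvector (1, 0, 0).
t=-6: eigenvector (2, 1, 2).
t=0: eigenvector (-2, 0, 1).
P = [[1, 2, -2], [0, 1, 0], [0, 2, 1]], D = diag(5, -6, 0), P⁻¹ = [[1, -6, 2], [0, 1, 0], [0, -2, 1]].
Q⁴ = P·diag(625, 1296, 0)·P⁻¹ = [[625, -1158, 1250], [0, 1296, 0], [0, 2592, 0]].
The requested entry is 2592.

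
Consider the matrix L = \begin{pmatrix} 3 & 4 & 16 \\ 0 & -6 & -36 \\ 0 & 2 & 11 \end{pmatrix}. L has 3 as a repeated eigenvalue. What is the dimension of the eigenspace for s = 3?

L − 3I = [[0, 4, 16], [0, -9, -36], [0, 2, 8]].
This matrix has rank 1, so its null space has dimension 3 − 1 = 2.

2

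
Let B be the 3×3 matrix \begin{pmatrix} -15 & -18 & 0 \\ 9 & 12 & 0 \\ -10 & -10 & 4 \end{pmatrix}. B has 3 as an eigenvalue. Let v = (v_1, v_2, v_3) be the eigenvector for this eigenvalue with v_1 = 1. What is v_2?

B − 3I = [[-18, -18, 0], [9, 9, 0], [-10, -10, 1]].
Solving (B − 3I)v = 0 gives the eigenspace spanned by (1, -1, 0).
With v_1 = 1, v = (1, -1, 0), so v_2 = -1.

-1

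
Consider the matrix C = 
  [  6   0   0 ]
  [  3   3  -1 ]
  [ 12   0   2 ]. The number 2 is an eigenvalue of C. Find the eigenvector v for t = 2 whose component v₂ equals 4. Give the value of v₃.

C − 2I = [[4, 0, 0], [3, 1, -1], [12, 0, 0]].
Solving (C − 2I)v = 0 gives the eigenspace spanned by (0, 4, 4).
With v₂ = 4, v = (0, 4, 4), so v₃ = 4.

4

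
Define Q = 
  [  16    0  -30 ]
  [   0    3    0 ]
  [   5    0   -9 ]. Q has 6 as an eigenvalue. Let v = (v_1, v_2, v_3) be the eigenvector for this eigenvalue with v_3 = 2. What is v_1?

Q − 6I = [[10, 0, -30], [0, -3, 0], [5, 0, -15]].
Solving (Q − 6I)v = 0 gives the eigenspace spanned by (6, 0, 2).
With v_3 = 2, v = (6, 0, 2), so v_1 = 6.

6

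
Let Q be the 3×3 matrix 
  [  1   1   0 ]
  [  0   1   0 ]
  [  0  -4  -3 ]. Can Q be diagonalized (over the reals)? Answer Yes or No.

Characteristic polynomial: p(r) = r^3 + r^2 - 5r + 3 = (r - 1)^2(r + 3).
r = 1 has algebraic multiplicity 2; rank(Q − 1I) = 2, so geometric multiplicity = 1.
Geometric multiplicity < algebraic multiplicity, so Q is not diagonalizable.

No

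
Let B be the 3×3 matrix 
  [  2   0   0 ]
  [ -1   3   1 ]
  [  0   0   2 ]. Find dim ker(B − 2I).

B − 2I = [[0, 0, 0], [-1, 1, 1], [0, 0, 0]].
This matrix has rank 1, so its null space has dimension 3 − 1 = 2.

2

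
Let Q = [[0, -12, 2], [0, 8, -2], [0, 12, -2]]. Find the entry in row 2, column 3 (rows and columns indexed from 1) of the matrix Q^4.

Characteristic polynomial: r^3 - 6r^2 + 8r = r(r - 4)(r - 2), so the eigenvalues are 0, 2, 4.
r=0: eigenvector (1, 0, 0).
r=4: eigenvector (-2, 1, 2).
r=2: eigenvector (-3, 1, 3).
P = [[1, -2, -3], [0, 1, 1], [0, 2, 3]], D = diag(0, 4, 2), P⁻¹ = [[1, 0, 1], [0, 3, -1], [0, -2, 1]].
Q⁴ = P·diag(0, 256, 16)·P⁻¹ = [[0, -1440, 464], [0, 736, -240], [0, 1440, -464]].
The requested entry is -240.

-240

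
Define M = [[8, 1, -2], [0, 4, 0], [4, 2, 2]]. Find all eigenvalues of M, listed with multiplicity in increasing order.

Characteristic polynomial: p(t) = t^3 - 14t^2 + 64t - 96 = (t - 6)(t - 4)^2.
Roots (with multiplicity): 4, 4, 6.

4, 4, 6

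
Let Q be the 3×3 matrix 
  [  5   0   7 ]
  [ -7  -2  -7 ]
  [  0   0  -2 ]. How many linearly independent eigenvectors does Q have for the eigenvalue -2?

2

Q + 2I = [[7, 0, 7], [-7, 0, -7], [0, 0, 0]].
This matrix has rank 1, so its null space has dimension 3 − 1 = 2.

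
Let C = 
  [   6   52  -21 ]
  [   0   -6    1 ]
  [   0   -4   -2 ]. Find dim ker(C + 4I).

C + 4I = [[10, 52, -21], [0, -2, 1], [0, -4, 2]].
This matrix has rank 2, so its null space has dimension 3 − 2 = 1.

1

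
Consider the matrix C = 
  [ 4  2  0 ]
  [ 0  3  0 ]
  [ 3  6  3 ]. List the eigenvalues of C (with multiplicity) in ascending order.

Characteristic polynomial: p(r) = r^3 - 10r^2 + 33r - 36 = (r - 4)(r - 3)^2.
Roots (with multiplicity): 3, 3, 4.

3, 3, 4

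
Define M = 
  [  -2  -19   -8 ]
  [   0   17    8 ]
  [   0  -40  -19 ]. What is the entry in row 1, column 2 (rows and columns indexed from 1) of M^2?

Characteristic polynomial: μ^3 + 4μ^2 + μ - 6 = (μ - 1)(μ + 2)(μ + 3), so the eigenvalues are -3, -2, 1.
μ=-2: eigenvector (1, 0, 0).
μ=-3: eigenvector (2, -2, 5).
μ=1: eigenvector (-1, 1, -2).
P = [[1, 2, -1], [0, -2, 1], [0, 5, -2]], D = diag(-2, -3, 1), P⁻¹ = [[1, 1, 0], [0, 2, 1], [0, 5, 2]].
M² = P·diag(4, 9, 1)·P⁻¹ = [[4, 35, 16], [0, -31, -16], [0, 80, 41]].
The requested entry is 35.

35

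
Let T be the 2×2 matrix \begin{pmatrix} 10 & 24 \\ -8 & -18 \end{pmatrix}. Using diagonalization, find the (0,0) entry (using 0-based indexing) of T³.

616

Characteristic polynomial: s^2 + 8s + 12 = (s + 2)(s + 6), so the eigenvalues are -6, -2.
s=-2: eigenvector (-2, 1).
s=-6: eigenvector (-3, 2).
P = [[-2, -3], [1, 2]], D = diag(-2, -6), P⁻¹ = [[-2, -3], [1, 2]].
T³ = P·diag(-8, -216)·P⁻¹ = [[616, 1248], [-416, -840]].
The requested entry is 616.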